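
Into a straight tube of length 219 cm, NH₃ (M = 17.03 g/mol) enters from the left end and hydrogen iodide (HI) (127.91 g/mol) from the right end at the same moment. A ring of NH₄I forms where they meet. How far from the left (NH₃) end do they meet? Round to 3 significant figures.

160 cm

Distances travelled in equal time are proportional to diffusion rates, so d_NH₃/d_HI = √(M_HI/M_NH₃) = √(127.91/17.03) = 2.741.
With d_NH₃ + d_HI = 219 cm, d_HI = 219/(1 + 2.741) = 58.55 cm.
d_NH₃ = 219 − 58.55 = 160 cm.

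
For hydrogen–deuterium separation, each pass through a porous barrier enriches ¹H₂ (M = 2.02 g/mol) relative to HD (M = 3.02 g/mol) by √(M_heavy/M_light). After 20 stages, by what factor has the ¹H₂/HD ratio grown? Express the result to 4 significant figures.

55.79

The single-stage factor is √(M_heavy/M_light), so 20 stages give [√(3.02/2.02)]^20 = (3.02/2.02)^(20/2).
= 1.49505^10 = 55.79.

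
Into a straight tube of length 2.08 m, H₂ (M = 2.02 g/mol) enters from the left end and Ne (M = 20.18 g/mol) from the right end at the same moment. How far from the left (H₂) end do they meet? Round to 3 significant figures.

Graham's law gives d_H₂/d_Ne = rate_H₂/rate_Ne = √(M_Ne/M_H₂) = √(20.18/2.02) = 3.161.
With d_H₂ + d_Ne = 2.08 m, d_Ne = 2.08/(1 + 3.161) = 0.4999 m.
d_H₂ = 2.08 − 0.4999 = 1.58 m.

1.58 m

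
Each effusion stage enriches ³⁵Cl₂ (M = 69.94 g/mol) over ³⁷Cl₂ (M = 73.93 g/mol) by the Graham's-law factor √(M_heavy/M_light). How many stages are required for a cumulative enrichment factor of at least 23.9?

With α = √(73.93/69.94) per stage, ln α = ½ ln(1.05705) = 0.02774.
Need α^N ≥ 23.9 ⇒ N ≥ ln(23.9) / ln α = 3.174 / 0.02774 = 114.41.
Rounding up, N = 115 stages.

115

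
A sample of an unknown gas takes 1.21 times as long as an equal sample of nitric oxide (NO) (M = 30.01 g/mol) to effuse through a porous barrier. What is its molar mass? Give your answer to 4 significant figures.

By Graham's law, t_X/t_NO = √(M_X/M_NO).
1.21 = √(M_X/30.01)
M_X = 30.01 × 1.21² = 30.01 × 1.464 = 43.94 g/mol

43.94 g/mol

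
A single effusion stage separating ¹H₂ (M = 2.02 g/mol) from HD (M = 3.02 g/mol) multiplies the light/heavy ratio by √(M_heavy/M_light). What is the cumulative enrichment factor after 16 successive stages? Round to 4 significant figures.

Each stage multiplies the ratio by α = √(3.02/2.02), so after 16 stages the overall factor is α^16 = (3.02/2.02)^(16/2).
= 1.49505^8 = 24.96.

24.96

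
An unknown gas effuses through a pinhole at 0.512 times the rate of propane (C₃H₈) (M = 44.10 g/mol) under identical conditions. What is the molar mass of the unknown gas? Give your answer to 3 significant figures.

168 g/mol

By Graham's law, rate_X/rate_C₃H₈ = √(M_C₃H₈/M_X).
0.512 = √(44.10/M_X)
M_X = 44.10 / 0.512² = 44.10 / 0.2621 = 168 g/mol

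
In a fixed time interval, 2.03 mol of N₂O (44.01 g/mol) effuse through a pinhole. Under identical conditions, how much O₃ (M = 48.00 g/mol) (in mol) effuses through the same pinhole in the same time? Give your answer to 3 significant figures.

1.94 mol

Since effusion rate ∝ 1/√M, rate_O₃/rate_N₂O = √(M_N₂O/M_O₃) = √(44.01/48.00) = √0.9169 = 0.9575.
So the amount for O₃ is 2.03 × 0.9575 = 1.94 mol.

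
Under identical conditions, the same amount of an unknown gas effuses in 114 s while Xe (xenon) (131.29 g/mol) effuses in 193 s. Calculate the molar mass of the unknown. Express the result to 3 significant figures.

Graham's law gives t_X/t_Xe = √(M_X/M_Xe).
114/193 = 0.5907 = √(M_X/131.29)
M_X = 131.29 × 0.5907² = 131.29 × 0.3489 = 45.8 g/mol

45.8 g/mol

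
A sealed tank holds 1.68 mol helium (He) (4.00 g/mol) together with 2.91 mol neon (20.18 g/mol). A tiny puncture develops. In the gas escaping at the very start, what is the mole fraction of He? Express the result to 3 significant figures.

The effusion rate of species i is ∝ p_i/√M_i ∝ n_i/√M_i.
So x_He in the escaping gas = (n_He/√M_He) / Σ(n_i/√M_i)
= (1.68/√4.00) / (1.68/√4.00 + 2.91/√20.18) = 0.8400/(0.8400 + 0.6478) = 0.565.

0.565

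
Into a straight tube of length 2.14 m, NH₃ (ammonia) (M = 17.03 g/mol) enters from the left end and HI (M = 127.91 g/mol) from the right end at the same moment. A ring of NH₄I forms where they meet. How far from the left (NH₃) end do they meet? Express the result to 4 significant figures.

1.568 m

The fronts meet when d_NH₃ + d_HI = L with d_NH₃/d_HI = √(M_HI/M_NH₃) (Graham's law). Here √(M_HI/M_NH₃) = √(127.91/17.03) = 2.741.
With d_NH₃ + d_HI = 2.14 m, d_HI = 2.14/(1 + 2.741) = 0.5721 m.
d_NH₃ = 2.14 − 0.5721 = 1.568 m.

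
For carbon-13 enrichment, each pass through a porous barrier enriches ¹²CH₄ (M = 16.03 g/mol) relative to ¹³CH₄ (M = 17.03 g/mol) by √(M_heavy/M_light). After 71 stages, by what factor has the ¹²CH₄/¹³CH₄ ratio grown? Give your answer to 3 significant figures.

8.57

Each stage multiplies the ratio by α = √(17.03/16.03), so after 71 stages the overall factor is α^71 = (17.03/16.03)^(71/2).
= 1.06238^(71/2) = 8.57.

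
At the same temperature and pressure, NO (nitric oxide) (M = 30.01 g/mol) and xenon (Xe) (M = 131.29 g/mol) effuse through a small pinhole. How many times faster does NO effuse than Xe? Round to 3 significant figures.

2.09

From Graham's law, rate_NO/rate_Xe = √(M_Xe/M_NO) = √(131.29/30.01) = √4.375 = 2.09.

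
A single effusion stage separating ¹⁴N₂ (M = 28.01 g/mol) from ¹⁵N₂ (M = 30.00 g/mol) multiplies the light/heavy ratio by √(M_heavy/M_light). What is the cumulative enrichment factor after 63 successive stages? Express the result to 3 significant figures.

The single-stage factor is √(M_heavy/M_light), so 63 stages give [√(30.00/28.01)]^63 = (30.00/28.01)^(63/2).
= 1.07105^(63/2) = 8.69.

8.69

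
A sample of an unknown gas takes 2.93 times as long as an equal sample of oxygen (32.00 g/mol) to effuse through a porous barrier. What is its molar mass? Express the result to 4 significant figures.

Using Graham's law: t_X/t_O₂ = √(M_X/M_O₂).
2.93 = √(M_X/32.00)
M_X = 32.00 × 2.93² = 32.00 × 8.585 = 274.7 g/mol

274.7 g/mol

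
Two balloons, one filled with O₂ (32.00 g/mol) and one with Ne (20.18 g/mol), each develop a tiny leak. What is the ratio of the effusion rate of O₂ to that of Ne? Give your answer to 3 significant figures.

Using Graham's law: rate_O₂/rate_Ne = √(M_Ne/M_O₂) = √(20.18/32.00) = √0.6306 = 0.794.

0.794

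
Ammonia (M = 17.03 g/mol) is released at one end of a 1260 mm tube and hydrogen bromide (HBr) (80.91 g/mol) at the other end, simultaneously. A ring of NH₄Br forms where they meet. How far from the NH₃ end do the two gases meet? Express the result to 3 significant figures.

Graham's law gives d_NH₃/d_HBr = rate_NH₃/rate_HBr = √(M_HBr/M_NH₃) = √(80.91/17.03) = 2.180.
With d_NH₃ + d_HBr = 1260 mm, d_HBr = 1260/(1 + 2.180) = 396.3 mm.
d_NH₃ = 1260 − 396.3 = 864 mm.

864 mm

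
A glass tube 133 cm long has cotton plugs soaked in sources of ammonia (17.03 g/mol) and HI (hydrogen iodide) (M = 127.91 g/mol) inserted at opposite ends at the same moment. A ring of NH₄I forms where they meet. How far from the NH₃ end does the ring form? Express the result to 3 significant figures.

97.4 cm

In equal time, each gas travels a distance ∝ its rate ∝ 1/√M, so d_NH₃/d_HI = √(M_HI/M_NH₃) = √(127.91/17.03) = 2.741.
With d_NH₃ + d_HI = 133 cm, d_HI = 133/(1 + 2.741) = 35.56 cm.
d_NH₃ = 133 − 35.56 = 97.4 cm.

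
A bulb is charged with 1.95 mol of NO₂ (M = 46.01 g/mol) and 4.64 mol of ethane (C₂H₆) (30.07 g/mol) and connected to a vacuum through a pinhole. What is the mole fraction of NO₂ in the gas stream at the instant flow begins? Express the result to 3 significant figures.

Rate_i ∝ x_i/√M_i (Graham's law weighted by mole fraction), so the effusate composition follows n_i/√M_i.
x_NO₂(eff) = (n_NO₂/√M_NO₂) / (n_NO₂/√M_NO₂ + n_C₂H₆/√M_C₂H₆)
= (1.95/√46.01) / (1.95/√46.01 + 4.64/√30.07) = 0.2875/(0.2875 + 0.8462) = 0.254.

0.254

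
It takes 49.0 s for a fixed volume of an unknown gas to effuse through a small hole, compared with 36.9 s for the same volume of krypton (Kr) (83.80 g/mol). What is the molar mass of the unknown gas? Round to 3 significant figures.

148 g/mol

Graham's law gives t_X/t_Kr = √(M_X/M_Kr).
49.0/36.9 = 1.328 = √(M_X/83.80)
M_X = 83.80 × 1.328² = 83.80 × 1.763 = 148 g/mol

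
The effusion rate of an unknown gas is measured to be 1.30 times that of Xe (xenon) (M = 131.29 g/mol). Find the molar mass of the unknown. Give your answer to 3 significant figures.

From Graham's law, rate_X/rate_Xe = √(M_Xe/M_X).
1.30 = √(131.29/M_X)
M_X = 131.29 / 1.30² = 131.29 / 1.690 = 77.7 g/mol

77.7 g/mol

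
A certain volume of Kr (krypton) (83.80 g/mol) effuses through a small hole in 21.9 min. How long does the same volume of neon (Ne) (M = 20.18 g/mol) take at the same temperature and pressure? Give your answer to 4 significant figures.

10.75 min

Using Graham's law: t_Ne/t_Kr = √(M_Ne/M_Kr) = √(20.18/83.80) = √0.2408 = 0.4907.
So the time for Ne is 21.9 × 0.4907 = 10.75 min.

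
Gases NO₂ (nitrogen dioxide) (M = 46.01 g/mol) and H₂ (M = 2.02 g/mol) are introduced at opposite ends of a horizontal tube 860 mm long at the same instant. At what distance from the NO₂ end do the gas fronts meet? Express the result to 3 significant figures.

149 mm

Distances travelled in equal time are proportional to diffusion rates, so d_NO₂/d_H₂ = √(M_H₂/M_NO₂) = √(2.02/46.01) = 0.2095.
With d_NO₂ + d_H₂ = 860 mm, d_H₂ = 860/(1 + 0.2095) = 711.0 mm.
d_NO₂ = 860 − 711.0 = 149 mm.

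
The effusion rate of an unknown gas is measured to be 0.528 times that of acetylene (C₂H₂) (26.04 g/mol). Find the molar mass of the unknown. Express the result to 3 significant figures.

Since effusion rate ∝ 1/√M, rate_X/rate_C₂H₂ = √(M_C₂H₂/M_X).
0.528 = √(26.04/M_X)
M_X = 26.04 / 0.528² = 26.04 / 0.2788 = 93.4 g/mol

93.4 g/mol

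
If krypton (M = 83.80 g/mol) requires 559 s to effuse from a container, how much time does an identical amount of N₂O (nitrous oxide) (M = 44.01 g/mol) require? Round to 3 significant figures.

By Graham's law, t_N₂O/t_Kr = √(M_N₂O/M_Kr) = √(44.01/83.80) = √0.5252 = 0.7247.
So the time for N₂O is 559 × 0.7247 = 405 s.

405 s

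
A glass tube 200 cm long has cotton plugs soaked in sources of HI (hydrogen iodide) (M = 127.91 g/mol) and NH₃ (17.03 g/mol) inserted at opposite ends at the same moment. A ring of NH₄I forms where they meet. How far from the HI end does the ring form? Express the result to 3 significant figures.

53.5 cm

Distances travelled in equal time are proportional to diffusion rates, so d_HI/d_NH₃ = √(M_NH₃/M_HI) = √(17.03/127.91) = 0.3649.
With d_HI + d_NH₃ = 200 cm, d_NH₃ = 200/(1 + 0.3649) = 146.5 cm.
d_HI = 200 − 146.5 = 53.5 cm.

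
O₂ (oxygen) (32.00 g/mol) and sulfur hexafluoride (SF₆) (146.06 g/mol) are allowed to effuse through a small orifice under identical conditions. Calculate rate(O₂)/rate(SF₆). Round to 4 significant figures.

Using Graham's law: rate_O₂/rate_SF₆ = √(M_SF₆/M_O₂) = √(146.06/32.00) = √4.564 = 2.136.

2.136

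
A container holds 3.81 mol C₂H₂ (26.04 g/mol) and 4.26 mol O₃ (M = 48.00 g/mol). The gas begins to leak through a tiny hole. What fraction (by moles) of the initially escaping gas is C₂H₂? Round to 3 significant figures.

Effusion rate of each component ∝ n_i/√M_i (partial pressure × 1/√M).
x_C₂H₂(eff) = (n_C₂H₂/√M_C₂H₂) / (n_C₂H₂/√M_C₂H₂ + n_O₃/√M_O₃)
= (3.81/√26.04) / (3.81/√26.04 + 4.26/√48.00) = 0.7466/(0.7466 + 0.6149) = 0.548.

0.548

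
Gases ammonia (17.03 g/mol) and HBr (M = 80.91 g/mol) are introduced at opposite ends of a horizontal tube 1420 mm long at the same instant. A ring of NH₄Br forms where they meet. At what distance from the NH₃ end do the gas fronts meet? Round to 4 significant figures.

The fronts meet when d_NH₃ + d_HBr = L with d_NH₃/d_HBr = √(M_HBr/M_NH₃) (Graham's law). Here √(M_HBr/M_NH₃) = √(80.91/17.03) = 2.180.
With d_NH₃ + d_HBr = 1420 mm, d_HBr = 1420/(1 + 2.180) = 446.6 mm.
d_NH₃ = 1420 − 446.6 = 973.4 mm.

973.4 mm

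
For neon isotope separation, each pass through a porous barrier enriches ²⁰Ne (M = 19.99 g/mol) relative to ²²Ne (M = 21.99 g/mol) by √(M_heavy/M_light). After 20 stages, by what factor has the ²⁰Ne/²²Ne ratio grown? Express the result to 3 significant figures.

2.59

Each stage multiplies the ratio by α = √(21.99/19.99), so after 20 stages the overall factor is α^20 = (21.99/19.99)^(20/2).
= 1.10005^10 = 2.59.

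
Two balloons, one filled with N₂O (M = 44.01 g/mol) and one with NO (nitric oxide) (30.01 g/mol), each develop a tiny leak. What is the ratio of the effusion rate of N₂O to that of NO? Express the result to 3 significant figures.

Graham's law gives rate_N₂O/rate_NO = √(M_NO/M_N₂O) = √(30.01/44.01) = √0.6819 = 0.826.

0.826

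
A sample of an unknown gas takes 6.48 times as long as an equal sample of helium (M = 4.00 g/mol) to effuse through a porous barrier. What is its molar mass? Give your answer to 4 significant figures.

Since effusion rate ∝ 1/√M, t_X/t_He = √(M_X/M_He).
6.48 = √(M_X/4.00)
M_X = 4.00 × 6.48² = 4.00 × 41.99 = 168.0 g/mol

168.0 g/mol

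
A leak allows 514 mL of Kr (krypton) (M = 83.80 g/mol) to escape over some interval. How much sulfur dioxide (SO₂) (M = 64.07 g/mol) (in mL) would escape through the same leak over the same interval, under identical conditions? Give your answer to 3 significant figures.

588 mL

Since effusion rate ∝ 1/√M, rate_SO₂/rate_Kr = √(M_Kr/M_SO₂) = √(83.80/64.07) = √1.308 = 1.144.
So the volume for SO₂ is 514 × 1.144 = 588 mL.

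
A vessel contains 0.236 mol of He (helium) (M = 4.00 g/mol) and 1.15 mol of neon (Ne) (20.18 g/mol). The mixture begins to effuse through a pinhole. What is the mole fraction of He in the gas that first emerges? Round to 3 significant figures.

0.316

Rate_i ∝ x_i/√M_i (Graham's law weighted by mole fraction), so the effusate composition follows n_i/√M_i.
Mole fraction of He in the effusate = (n_He/√M_He) / (n_He/√M_He + n_Ne/√M_Ne)
= (0.236/√4.00) / (0.236/√4.00 + 1.15/√20.18) = 0.1180/(0.1180 + 0.2560) = 0.316.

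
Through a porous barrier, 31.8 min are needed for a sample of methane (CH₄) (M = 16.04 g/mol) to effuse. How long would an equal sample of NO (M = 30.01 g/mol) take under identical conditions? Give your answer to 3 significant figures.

Since effusion rate ∝ 1/√M, t_NO/t_CH₄ = √(M_NO/M_CH₄) = √(30.01/16.04) = √1.871 = 1.368.
So the time for NO is 31.8 × 1.368 = 43.5 min.

43.5 min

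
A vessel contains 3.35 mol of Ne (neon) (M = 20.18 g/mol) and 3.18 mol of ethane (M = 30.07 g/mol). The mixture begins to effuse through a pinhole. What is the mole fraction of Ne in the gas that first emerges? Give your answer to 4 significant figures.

Rate_i ∝ x_i/√M_i (Graham's law weighted by mole fraction), so the effusate composition follows n_i/√M_i.
x_Ne(eff) = (n_Ne/√M_Ne) / (n_Ne/√M_Ne + n_C₂H₆/√M_C₂H₆)
= (3.35/√20.18) / (3.35/√20.18 + 3.18/√30.07) = 0.7457/(0.7457 + 0.5799) = 0.5625.

0.5625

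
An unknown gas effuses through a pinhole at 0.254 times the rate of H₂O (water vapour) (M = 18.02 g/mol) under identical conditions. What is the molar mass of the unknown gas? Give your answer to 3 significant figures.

By Graham's law, rate_X/rate_H₂O = √(M_H₂O/M_X).
0.254 = √(18.02/M_X)
M_X = 18.02 / 0.254² = 18.02 / 0.06452 = 279 g/mol

279 g/mol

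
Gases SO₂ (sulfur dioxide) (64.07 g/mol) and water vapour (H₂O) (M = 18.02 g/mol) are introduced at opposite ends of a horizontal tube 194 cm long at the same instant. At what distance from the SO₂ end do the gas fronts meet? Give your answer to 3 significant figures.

67.2 cm

Graham's law gives d_SO₂/d_H₂O = rate_SO₂/rate_H₂O = √(M_H₂O/M_SO₂) = √(18.02/64.07) = 0.5303.
With d_SO₂ + d_H₂O = 194 cm, d_H₂O = 194/(1 + 0.5303) = 126.8 cm.
d_SO₂ = 194 − 126.8 = 67.2 cm.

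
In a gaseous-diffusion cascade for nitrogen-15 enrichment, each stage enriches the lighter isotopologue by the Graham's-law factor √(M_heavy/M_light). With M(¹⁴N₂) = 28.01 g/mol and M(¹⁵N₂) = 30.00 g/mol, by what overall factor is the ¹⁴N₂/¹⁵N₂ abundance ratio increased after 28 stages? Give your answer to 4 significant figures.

Each stage multiplies the ratio by α = √(30.00/28.01), so after 28 stages the overall factor is α^28 = (30.00/28.01)^(28/2).
= 1.07105^14 = 2.614.

2.614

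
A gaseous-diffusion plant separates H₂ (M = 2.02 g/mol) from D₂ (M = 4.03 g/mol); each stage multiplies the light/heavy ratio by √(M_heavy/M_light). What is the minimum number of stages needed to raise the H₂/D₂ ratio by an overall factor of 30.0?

With α = √(4.03/2.02) per stage, ln α = ½ ln(1.99505) = 0.3453.
Need α^N ≥ 30.0 ⇒ N ≥ ln(30.0) / ln α = 3.401 / 0.3453 = 9.85.
Rounding up, N = 10 stages.

10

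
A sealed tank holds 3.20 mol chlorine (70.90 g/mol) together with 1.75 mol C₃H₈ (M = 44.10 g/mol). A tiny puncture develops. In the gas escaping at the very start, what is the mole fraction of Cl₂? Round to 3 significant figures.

Rate_i ∝ x_i/√M_i (Graham's law weighted by mole fraction), so the effusate composition follows n_i/√M_i.
Mole fraction of Cl₂ in the effusate = (n_Cl₂/√M_Cl₂) / (n_Cl₂/√M_Cl₂ + n_C₃H₈/√M_C₃H₈)
= (3.20/√70.90) / (3.20/√70.90 + 1.75/√44.10) = 0.3800/(0.3800 + 0.2635) = 0.591.

0.591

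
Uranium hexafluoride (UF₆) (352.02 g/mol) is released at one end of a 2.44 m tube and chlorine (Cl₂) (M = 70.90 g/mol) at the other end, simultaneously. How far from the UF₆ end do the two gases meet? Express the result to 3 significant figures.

0.756 m

In equal time, each gas travels a distance ∝ its rate ∝ 1/√M, so d_UF₆/d_Cl₂ = √(M_Cl₂/M_UF₆) = √(70.90/352.02) = 0.4488.
With d_UF₆ + d_Cl₂ = 2.44 m, d_Cl₂ = 2.44/(1 + 0.4488) = 1.684 m.
d_UF₆ = 2.44 − 1.684 = 0.756 m.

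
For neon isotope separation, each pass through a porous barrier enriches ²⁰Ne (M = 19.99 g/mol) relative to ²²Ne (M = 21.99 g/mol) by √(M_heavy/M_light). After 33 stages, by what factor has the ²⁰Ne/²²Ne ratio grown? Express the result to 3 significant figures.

4.82

Each stage multiplies the ratio by α = √(21.99/19.99), so after 33 stages the overall factor is α^33 = (21.99/19.99)^(33/2).
= 1.10005^(33/2) = 4.82.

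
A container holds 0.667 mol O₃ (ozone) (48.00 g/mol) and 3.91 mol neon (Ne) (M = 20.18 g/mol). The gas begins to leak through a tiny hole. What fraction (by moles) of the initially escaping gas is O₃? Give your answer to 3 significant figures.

0.0996

The effusion rate of species i is ∝ p_i/√M_i ∝ n_i/√M_i.
x_O₃(eff) = (n_O₃/√M_O₃) / (n_O₃/√M_O₃ + n_Ne/√M_Ne)
= (0.667/√48.00) / (0.667/√48.00 + 3.91/√20.18) = 0.09627/(0.09627 + 0.8704) = 0.0996.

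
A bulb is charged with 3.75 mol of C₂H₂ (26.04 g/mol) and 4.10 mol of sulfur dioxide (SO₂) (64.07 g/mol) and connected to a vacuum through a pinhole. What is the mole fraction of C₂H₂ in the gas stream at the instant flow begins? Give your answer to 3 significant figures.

Each component's effusion rate ∝ (its partial pressure)·(1/√M) ∝ n_i/√M_i.
Mole fraction of C₂H₂ in the effusate = (n_C₂H₂/√M_C₂H₂) / (n_C₂H₂/√M_C₂H₂ + n_SO₂/√M_SO₂)
= (3.75/√26.04) / (3.75/√26.04 + 4.10/√64.07) = 0.7349/(0.7349 + 0.5122) = 0.589.

0.589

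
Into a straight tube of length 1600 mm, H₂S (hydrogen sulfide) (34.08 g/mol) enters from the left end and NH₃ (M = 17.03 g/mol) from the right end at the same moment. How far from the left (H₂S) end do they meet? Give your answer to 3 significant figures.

663 mm

Distances travelled in equal time are proportional to diffusion rates, so d_H₂S/d_NH₃ = √(M_NH₃/M_H₂S) = √(17.03/34.08) = 0.7069.
With d_H₂S + d_NH₃ = 1600 mm, d_NH₃ = 1600/(1 + 0.7069) = 937.4 mm.
d_H₂S = 1600 − 937.4 = 663 mm.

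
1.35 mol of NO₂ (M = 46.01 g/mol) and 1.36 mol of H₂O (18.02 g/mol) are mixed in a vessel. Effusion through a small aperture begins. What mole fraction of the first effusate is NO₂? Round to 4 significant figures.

Effusion rate of each component ∝ n_i/√M_i (partial pressure × 1/√M).
x_NO₂(eff) = (n_NO₂/√M_NO₂) / (n_NO₂/√M_NO₂ + n_H₂O/√M_H₂O)
= (1.35/√46.01) / (1.35/√46.01 + 1.36/√18.02) = 0.1990/(0.1990 + 0.3204) = 0.3832.

0.3832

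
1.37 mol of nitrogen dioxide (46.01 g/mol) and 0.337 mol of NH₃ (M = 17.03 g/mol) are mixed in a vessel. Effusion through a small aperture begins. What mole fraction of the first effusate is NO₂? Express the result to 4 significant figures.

Each component's effusion rate ∝ (its partial pressure)·(1/√M) ∝ n_i/√M_i.
Mole fraction of NO₂ in the effusate = (n_NO₂/√M_NO₂) / (n_NO₂/√M_NO₂ + n_NH₃/√M_NH₃)
= (1.37/√46.01) / (1.37/√46.01 + 0.337/√17.03) = 0.2020/(0.2020 + 0.08166) = 0.7121.

0.7121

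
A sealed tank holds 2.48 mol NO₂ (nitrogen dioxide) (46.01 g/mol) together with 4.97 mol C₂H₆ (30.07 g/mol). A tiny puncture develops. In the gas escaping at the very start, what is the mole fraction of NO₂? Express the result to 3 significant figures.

Rate_i ∝ x_i/√M_i (Graham's law weighted by mole fraction), so the effusate composition follows n_i/√M_i.
So x_NO₂ in the escaping gas = (n_NO₂/√M_NO₂) / Σ(n_i/√M_i)
= (2.48/√46.01) / (2.48/√46.01 + 4.97/√30.07) = 0.3656/(0.3656 + 0.9063) = 0.287.

0.287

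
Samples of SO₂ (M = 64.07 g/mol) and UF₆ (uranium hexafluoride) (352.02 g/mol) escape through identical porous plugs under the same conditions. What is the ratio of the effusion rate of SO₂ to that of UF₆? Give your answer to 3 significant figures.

Using Graham's law: rate_SO₂/rate_UF₆ = √(M_UF₆/M_SO₂) = √(352.02/64.07) = √5.494 = 2.34.

2.34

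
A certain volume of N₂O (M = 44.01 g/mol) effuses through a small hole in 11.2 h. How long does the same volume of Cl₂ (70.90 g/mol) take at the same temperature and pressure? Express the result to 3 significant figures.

14.2 h

Since effusion rate ∝ 1/√M, t_Cl₂/t_N₂O = √(M_Cl₂/M_N₂O) = √(70.90/44.01) = √1.611 = 1.269.
So the time for Cl₂ is 11.2 × 1.269 = 14.2 h.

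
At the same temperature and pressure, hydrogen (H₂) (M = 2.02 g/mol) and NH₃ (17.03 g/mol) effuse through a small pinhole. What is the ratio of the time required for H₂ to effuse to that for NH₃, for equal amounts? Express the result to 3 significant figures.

0.344

Graham's law gives t_H₂/t_NH₃ = √(M_H₂/M_NH₃) = √(2.02/17.03) = √0.1186 = 0.344.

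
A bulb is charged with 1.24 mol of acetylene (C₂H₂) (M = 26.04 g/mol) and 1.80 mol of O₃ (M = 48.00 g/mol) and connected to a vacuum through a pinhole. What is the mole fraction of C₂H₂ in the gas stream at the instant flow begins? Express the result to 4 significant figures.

The effusion rate of species i is ∝ p_i/√M_i ∝ n_i/√M_i.
Mole fraction of C₂H₂ in the effusate = (n_C₂H₂/√M_C₂H₂) / (n_C₂H₂/√M_C₂H₂ + n_O₃/√M_O₃)
= (1.24/√26.04) / (1.24/√26.04 + 1.80/√48.00) = 0.2430/(0.2430 + 0.2598) = 0.4833.

0.4833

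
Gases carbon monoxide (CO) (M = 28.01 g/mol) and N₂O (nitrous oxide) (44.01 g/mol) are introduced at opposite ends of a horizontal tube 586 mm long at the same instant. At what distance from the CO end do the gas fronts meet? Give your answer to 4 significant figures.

Distances travelled in equal time are proportional to diffusion rates, so d_CO/d_N₂O = √(M_N₂O/M_CO) = √(44.01/28.01) = 1.253.
With d_CO + d_N₂O = 586 mm, d_N₂O = 586/(1 + 1.253) = 260.0 mm.
d_CO = 586 − 260.0 = 326.0 mm.

326.0 mm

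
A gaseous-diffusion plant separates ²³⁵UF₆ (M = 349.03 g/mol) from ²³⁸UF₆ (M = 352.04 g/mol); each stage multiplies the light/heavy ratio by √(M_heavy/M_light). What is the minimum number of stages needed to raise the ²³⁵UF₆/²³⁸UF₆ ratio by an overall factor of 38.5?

851

Single-stage factor α = √(352.04/349.03), so ln α = ½ ln(1.00862) = 0.004293.
Need α^N ≥ 38.5 ⇒ N ≥ ln(38.5) / ln α = 3.651 / 0.004293 = 850.28.
Minimum whole number of stages: N = 851.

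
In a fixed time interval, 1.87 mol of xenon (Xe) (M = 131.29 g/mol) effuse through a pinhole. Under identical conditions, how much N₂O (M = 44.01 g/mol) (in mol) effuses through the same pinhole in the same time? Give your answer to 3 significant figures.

Graham's law gives rate_N₂O/rate_Xe = √(M_Xe/M_N₂O) = √(131.29/44.01) = √2.983 = 1.727.
So the amount for N₂O is 1.87 × 1.727 = 3.23 mol.

3.23 mol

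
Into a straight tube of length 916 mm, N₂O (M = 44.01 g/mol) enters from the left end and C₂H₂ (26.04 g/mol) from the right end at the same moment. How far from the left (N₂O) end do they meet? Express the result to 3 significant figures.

398 mm

Graham's law gives d_N₂O/d_C₂H₂ = rate_N₂O/rate_C₂H₂ = √(M_C₂H₂/M_N₂O) = √(26.04/44.01) = 0.7692.
With d_N₂O + d_C₂H₂ = 916 mm, d_C₂H₂ = 916/(1 + 0.7692) = 517.7 mm.
d_N₂O = 916 − 517.7 = 398 mm.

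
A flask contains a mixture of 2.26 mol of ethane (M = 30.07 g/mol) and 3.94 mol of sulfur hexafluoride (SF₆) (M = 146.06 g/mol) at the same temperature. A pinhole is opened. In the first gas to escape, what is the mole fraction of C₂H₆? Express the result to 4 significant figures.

The effusion rate of species i is ∝ p_i/√M_i ∝ n_i/√M_i.
Mole fraction of C₂H₆ in the effusate = (n_C₂H₆/√M_C₂H₆) / (n_C₂H₆/√M_C₂H₆ + n_SF₆/√M_SF₆)
= (2.26/√30.07) / (2.26/√30.07 + 3.94/√146.06) = 0.4121/(0.4121 + 0.3260) = 0.5583.

0.5583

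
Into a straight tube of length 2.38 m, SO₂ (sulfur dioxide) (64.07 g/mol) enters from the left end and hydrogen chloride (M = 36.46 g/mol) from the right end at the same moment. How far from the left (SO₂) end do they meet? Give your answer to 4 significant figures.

The fronts meet when d_SO₂ + d_HCl = L with d_SO₂/d_HCl = √(M_HCl/M_SO₂) (Graham's law). Here √(M_HCl/M_SO₂) = √(36.46/64.07) = 0.7544.
With d_SO₂ + d_HCl = 2.38 m, d_HCl = 2.38/(1 + 0.7544) = 1.357 m.
d_SO₂ = 2.38 − 1.357 = 1.023 m.

1.023 m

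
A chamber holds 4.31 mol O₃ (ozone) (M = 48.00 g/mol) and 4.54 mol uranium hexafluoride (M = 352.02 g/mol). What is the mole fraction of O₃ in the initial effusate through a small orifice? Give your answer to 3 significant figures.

0.720

The effusion rate of species i is ∝ p_i/√M_i ∝ n_i/√M_i.
x_O₃(eff) = (n_O₃/√M_O₃) / (n_O₃/√M_O₃ + n_UF₆/√M_UF₆)
= (4.31/√48.00) / (4.31/√48.00 + 4.54/√352.02) = 0.6221/(0.6221 + 0.2420) = 0.720.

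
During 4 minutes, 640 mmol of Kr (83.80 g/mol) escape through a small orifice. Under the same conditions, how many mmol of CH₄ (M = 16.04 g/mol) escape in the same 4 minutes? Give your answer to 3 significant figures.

By Graham's law, rate_CH₄/rate_Kr = √(M_Kr/M_CH₄) = √(83.80/16.04) = √5.224 = 2.286.
So the amount for CH₄ is 640 × 2.286 = 1460 mmol.

1460 mmol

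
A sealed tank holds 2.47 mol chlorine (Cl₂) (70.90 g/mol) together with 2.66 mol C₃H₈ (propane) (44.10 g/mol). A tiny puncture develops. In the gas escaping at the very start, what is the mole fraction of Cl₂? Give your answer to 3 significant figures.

0.423

Effusion rate of each component ∝ n_i/√M_i (partial pressure × 1/√M).
x_Cl₂(eff) = (n_Cl₂/√M_Cl₂) / (n_Cl₂/√M_Cl₂ + n_C₃H₈/√M_C₃H₈)
= (2.47/√70.90) / (2.47/√70.90 + 2.66/√44.10) = 0.2933/(0.2933 + 0.4006) = 0.423.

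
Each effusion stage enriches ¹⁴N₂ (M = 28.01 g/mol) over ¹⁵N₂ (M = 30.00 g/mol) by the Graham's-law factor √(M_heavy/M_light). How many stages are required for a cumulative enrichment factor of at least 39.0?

107

Single-stage factor α = √(30.00/28.01), so ln α = ½ ln(1.07105) = 0.03432.
Need α^N ≥ 39.0 ⇒ N ≥ ln(39.0) / ln α = 3.664 / 0.03432 = 106.75.
Minimum whole number of stages: N = 107.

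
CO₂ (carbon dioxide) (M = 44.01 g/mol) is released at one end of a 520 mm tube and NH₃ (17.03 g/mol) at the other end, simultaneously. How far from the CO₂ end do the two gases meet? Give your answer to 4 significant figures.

Distances travelled in equal time are proportional to diffusion rates, so d_CO₂/d_NH₃ = √(M_NH₃/M_CO₂) = √(17.03/44.01) = 0.6221.
With d_CO₂ + d_NH₃ = 520 mm, d_NH₃ = 520/(1 + 0.6221) = 320.6 mm.
d_CO₂ = 520 − 320.6 = 199.4 mm.

199.4 mm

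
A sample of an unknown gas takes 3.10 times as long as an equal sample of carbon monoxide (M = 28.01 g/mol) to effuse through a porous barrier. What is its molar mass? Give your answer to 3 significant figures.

269 g/mol

From Graham's law, t_X/t_CO = √(M_X/M_CO).
3.10 = √(M_X/28.01)
M_X = 28.01 × 3.10² = 28.01 × 9.610 = 269 g/mol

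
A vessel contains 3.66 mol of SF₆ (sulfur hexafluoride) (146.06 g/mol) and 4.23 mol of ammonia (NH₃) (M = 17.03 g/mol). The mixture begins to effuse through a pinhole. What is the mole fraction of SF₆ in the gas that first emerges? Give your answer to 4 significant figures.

0.2281

Effusion rate of each component ∝ n_i/√M_i (partial pressure × 1/√M).
Mole fraction of SF₆ in the effusate = (n_SF₆/√M_SF₆) / (n_SF₆/√M_SF₆ + n_NH₃/√M_NH₃)
= (3.66/√146.06) / (3.66/√146.06 + 4.23/√17.03) = 0.3028/(0.3028 + 1.025) = 0.2281.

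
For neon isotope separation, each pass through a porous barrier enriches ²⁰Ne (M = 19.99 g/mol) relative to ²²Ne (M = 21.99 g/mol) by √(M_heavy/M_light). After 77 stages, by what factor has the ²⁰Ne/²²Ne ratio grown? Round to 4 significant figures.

39.30

After 77 stages the ratio has grown by (√(21.99/19.99))^77 = (21.99/19.99)^(77/2).
= 1.10005^(77/2) = 39.30.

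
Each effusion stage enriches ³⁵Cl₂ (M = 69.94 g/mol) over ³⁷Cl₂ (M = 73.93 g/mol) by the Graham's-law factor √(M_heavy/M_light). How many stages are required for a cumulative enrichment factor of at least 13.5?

94

With α = √(73.93/69.94) per stage, ln α = ½ ln(1.05705) = 0.02774.
Need α^N ≥ 13.5 ⇒ N ≥ ln(13.5) / ln α = 2.603 / 0.02774 = 93.82.
Rounding up, N = 94 stages.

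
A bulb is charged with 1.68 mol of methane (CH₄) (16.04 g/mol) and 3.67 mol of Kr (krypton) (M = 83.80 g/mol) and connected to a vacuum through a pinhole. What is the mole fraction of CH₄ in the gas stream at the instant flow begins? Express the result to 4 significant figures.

0.5113

The effusion rate of species i is ∝ p_i/√M_i ∝ n_i/√M_i.
So x_CH₄ in the escaping gas = (n_CH₄/√M_CH₄) / Σ(n_i/√M_i)
= (1.68/√16.04) / (1.68/√16.04 + 3.67/√83.80) = 0.4195/(0.4195 + 0.4009) = 0.5113.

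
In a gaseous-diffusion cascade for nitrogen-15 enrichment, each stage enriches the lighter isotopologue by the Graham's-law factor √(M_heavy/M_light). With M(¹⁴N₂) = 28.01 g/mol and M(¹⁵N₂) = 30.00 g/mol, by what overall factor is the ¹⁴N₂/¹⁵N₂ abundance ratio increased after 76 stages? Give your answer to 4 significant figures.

Overall factor = α^76 with α = √(30.00/28.01), i.e. (30.00/28.01)^(76/2).
= 1.07105^38 = 13.57.

13.57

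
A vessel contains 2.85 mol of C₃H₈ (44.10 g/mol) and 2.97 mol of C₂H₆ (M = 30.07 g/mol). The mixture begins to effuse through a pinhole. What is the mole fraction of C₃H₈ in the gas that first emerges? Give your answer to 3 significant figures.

Effusion rate of each component ∝ n_i/√M_i (partial pressure × 1/√M).
So x_C₃H₈ in the escaping gas = (n_C₃H₈/√M_C₃H₈) / Σ(n_i/√M_i)
= (2.85/√44.10) / (2.85/√44.10 + 2.97/√30.07) = 0.4292/(0.4292 + 0.5416) = 0.442.

0.442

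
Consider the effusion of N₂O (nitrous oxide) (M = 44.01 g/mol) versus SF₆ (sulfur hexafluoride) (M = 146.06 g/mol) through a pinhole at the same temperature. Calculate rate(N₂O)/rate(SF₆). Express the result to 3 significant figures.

1.82

From Graham's law, rate_N₂O/rate_SF₆ = √(M_SF₆/M_N₂O) = √(146.06/44.01) = √3.319 = 1.82.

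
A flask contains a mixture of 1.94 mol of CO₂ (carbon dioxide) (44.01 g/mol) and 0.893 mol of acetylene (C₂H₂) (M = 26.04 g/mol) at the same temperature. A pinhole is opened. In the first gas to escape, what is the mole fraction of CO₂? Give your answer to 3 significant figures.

The effusion rate of species i is ∝ p_i/√M_i ∝ n_i/√M_i.
x_CO₂(eff) = (n_CO₂/√M_CO₂) / (n_CO₂/√M_CO₂ + n_C₂H₂/√M_C₂H₂)
= (1.94/√44.01) / (1.94/√44.01 + 0.893/√26.04) = 0.2924/(0.2924 + 0.1750) = 0.626.

0.626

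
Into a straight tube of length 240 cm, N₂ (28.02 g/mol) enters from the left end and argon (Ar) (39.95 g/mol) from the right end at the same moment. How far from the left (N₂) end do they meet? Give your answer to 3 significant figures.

In equal time, each gas travels a distance ∝ its rate ∝ 1/√M, so d_N₂/d_Ar = √(M_Ar/M_N₂) = √(39.95/28.02) = 1.194.
With d_N₂ + d_Ar = 240 cm, d_Ar = 240/(1 + 1.194) = 109.4 cm.
d_N₂ = 240 − 109.4 = 131 cm.

131 cm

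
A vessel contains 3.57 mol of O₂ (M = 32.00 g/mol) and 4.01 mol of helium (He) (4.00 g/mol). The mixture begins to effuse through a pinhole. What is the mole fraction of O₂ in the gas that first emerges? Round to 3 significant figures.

0.239

Rate_i ∝ x_i/√M_i (Graham's law weighted by mole fraction), so the effusate composition follows n_i/√M_i.
Mole fraction of O₂ in the effusate = (n_O₂/√M_O₂) / (n_O₂/√M_O₂ + n_He/√M_He)
= (3.57/√32.00) / (3.57/√32.00 + 4.01/√4.00) = 0.6311/(0.6311 + 2.005) = 0.239.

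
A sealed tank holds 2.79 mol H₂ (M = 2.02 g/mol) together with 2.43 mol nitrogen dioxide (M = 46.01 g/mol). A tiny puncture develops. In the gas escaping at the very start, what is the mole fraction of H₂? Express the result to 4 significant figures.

0.8457

Effusion rate of each component ∝ n_i/√M_i (partial pressure × 1/√M).
x_H₂(eff) = (n_H₂/√M_H₂) / (n_H₂/√M_H₂ + n_NO₂/√M_NO₂)
= (2.79/√2.02) / (2.79/√2.02 + 2.43/√46.01) = 1.963/(1.963 + 0.3582) = 0.8457.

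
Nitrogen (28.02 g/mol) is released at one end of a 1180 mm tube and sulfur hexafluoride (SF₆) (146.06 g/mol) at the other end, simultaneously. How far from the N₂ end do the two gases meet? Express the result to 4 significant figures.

820.6 mm

In equal time, each gas travels a distance ∝ its rate ∝ 1/√M, so d_N₂/d_SF₆ = √(M_SF₆/M_N₂) = √(146.06/28.02) = 2.283.
With d_N₂ + d_SF₆ = 1180 mm, d_SF₆ = 1180/(1 + 2.283) = 359.4 mm.
d_N₂ = 1180 − 359.4 = 820.6 mm.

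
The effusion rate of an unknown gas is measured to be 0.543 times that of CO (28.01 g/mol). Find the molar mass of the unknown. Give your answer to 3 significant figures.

Graham's law gives rate_X/rate_CO = √(M_CO/M_X).
0.543 = √(28.01/M_X)
M_X = 28.01 / 0.543² = 28.01 / 0.2948 = 95.0 g/mol

95.0 g/mol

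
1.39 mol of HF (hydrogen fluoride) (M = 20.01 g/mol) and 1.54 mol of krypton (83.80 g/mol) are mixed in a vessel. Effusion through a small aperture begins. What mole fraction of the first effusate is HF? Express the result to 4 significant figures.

0.6488

Each component's effusion rate ∝ (its partial pressure)·(1/√M) ∝ n_i/√M_i.
Mole fraction of HF in the effusate = (n_HF/√M_HF) / (n_HF/√M_HF + n_Kr/√M_Kr)
= (1.39/√20.01) / (1.39/√20.01 + 1.54/√83.80) = 0.3107/(0.3107 + 0.1682) = 0.6488.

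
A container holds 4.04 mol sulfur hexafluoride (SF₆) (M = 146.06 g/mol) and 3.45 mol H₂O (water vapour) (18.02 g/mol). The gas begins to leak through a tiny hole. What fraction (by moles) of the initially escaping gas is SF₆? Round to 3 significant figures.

Rate_i ∝ x_i/√M_i (Graham's law weighted by mole fraction), so the effusate composition follows n_i/√M_i.
x_SF₆(eff) = (n_SF₆/√M_SF₆) / (n_SF₆/√M_SF₆ + n_H₂O/√M_H₂O)
= (4.04/√146.06) / (4.04/√146.06 + 3.45/√18.02) = 0.3343/(0.3343 + 0.8127) = 0.291.

0.291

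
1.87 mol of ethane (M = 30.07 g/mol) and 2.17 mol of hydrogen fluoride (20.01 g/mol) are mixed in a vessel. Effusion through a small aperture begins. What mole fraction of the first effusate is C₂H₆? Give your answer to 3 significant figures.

0.413

Each component's effusion rate ∝ (its partial pressure)·(1/√M) ∝ n_i/√M_i.
So x_C₂H₆ in the escaping gas = (n_C₂H₆/√M_C₂H₆) / Σ(n_i/√M_i)
= (1.87/√30.07) / (1.87/√30.07 + 2.17/√20.01) = 0.3410/(0.3410 + 0.4851) = 0.413.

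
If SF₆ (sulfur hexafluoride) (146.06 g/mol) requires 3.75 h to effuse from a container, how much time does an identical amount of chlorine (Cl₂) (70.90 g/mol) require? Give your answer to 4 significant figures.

Using Graham's law: t_Cl₂/t_SF₆ = √(M_Cl₂/M_SF₆) = √(70.90/146.06) = √0.4854 = 0.6967.
So the time for Cl₂ is 3.75 × 0.6967 = 2.613 h.

2.613 h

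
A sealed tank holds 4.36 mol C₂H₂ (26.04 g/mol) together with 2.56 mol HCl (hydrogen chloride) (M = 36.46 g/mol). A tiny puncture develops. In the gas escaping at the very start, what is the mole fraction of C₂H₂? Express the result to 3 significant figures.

0.668

Rate_i ∝ x_i/√M_i (Graham's law weighted by mole fraction), so the effusate composition follows n_i/√M_i.
x_C₂H₂(eff) = (n_C₂H₂/√M_C₂H₂) / (n_C₂H₂/√M_C₂H₂ + n_HCl/√M_HCl)
= (4.36/√26.04) / (4.36/√26.04 + 2.56/√36.46) = 0.8544/(0.8544 + 0.4240) = 0.668.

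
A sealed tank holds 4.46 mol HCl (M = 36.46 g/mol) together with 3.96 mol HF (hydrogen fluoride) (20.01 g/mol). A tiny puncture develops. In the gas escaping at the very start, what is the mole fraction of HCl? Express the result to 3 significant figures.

0.455

Effusion rate of each component ∝ n_i/√M_i (partial pressure × 1/√M).
x_HCl(eff) = (n_HCl/√M_HCl) / (n_HCl/√M_HCl + n_HF/√M_HF)
= (4.46/√36.46) / (4.46/√36.46 + 3.96/√20.01) = 0.7386/(0.7386 + 0.8853) = 0.455.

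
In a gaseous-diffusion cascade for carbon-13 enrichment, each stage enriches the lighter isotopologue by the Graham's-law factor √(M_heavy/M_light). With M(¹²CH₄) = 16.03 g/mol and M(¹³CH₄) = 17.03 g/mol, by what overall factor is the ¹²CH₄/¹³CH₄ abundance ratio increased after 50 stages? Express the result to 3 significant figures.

Each stage multiplies the ratio by α = √(17.03/16.03), so after 50 stages the overall factor is α^50 = (17.03/16.03)^(50/2).
= 1.06238^25 = 4.54.

4.54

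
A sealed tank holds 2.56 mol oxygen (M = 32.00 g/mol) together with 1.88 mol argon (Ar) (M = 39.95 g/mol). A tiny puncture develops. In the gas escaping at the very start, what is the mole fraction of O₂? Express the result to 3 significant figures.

Rate_i ∝ x_i/√M_i (Graham's law weighted by mole fraction), so the effusate composition follows n_i/√M_i.
Mole fraction of O₂ in the effusate = (n_O₂/√M_O₂) / (n_O₂/√M_O₂ + n_Ar/√M_Ar)
= (2.56/√32.00) / (2.56/√32.00 + 1.88/√39.95) = 0.4525/(0.4525 + 0.2974) = 0.603.

0.603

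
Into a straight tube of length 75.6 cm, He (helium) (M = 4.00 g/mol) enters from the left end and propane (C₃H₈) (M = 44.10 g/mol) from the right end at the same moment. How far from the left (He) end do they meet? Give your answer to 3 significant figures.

Distances travelled in equal time are proportional to diffusion rates, so d_He/d_C₃H₈ = √(M_C₃H₈/M_He) = √(44.10/4.00) = 3.320.
With d_He + d_C₃H₈ = 75.6 cm, d_C₃H₈ = 75.6/(1 + 3.320) = 17.50 cm.
d_He = 75.6 − 17.50 = 58.1 cm.

58.1 cm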